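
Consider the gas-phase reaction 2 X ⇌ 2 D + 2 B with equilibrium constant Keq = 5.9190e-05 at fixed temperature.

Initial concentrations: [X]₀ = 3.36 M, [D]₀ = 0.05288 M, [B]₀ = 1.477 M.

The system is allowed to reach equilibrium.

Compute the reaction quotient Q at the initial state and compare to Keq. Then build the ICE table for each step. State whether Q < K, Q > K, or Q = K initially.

Q₀ = 5.4034e-04 vs Keq = 5.9190e-05 ⇒ Q>K, reverse
Step 1:
                   X          D          B
  Initial       3.36    0.05288      1.477
  Change     0.03477   -0.03477   -0.03477
  Equil        3.395    0.01811      1.442
  solve Keq expr → x = -0.01739; check Q = 5.9190e-05

Q₀ = 5.4034e-04; Q > K (proceeds reverse)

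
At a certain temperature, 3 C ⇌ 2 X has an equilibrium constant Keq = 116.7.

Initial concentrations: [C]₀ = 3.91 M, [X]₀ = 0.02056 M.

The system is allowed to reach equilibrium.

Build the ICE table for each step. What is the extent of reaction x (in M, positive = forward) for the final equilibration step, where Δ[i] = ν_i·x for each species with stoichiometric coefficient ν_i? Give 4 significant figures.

Q₀ = 7.0716e-06 vs Keq = 116.7 ⇒ Q<K, forward
Step 1:
                   C          X
  I             3.91    0.02056
  C           -3.545      2.363
  E           0.3652      2.384
  solve Keq expr → x = 1.182; check Q = 116.7

x = 1.182 M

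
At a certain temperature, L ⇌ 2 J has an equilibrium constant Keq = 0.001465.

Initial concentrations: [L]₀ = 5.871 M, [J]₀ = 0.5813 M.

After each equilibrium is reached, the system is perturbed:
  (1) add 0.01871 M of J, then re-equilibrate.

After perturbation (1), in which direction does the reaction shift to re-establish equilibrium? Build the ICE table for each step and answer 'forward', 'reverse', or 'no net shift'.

Direction: reverse

Q₀ = 0.05756 vs Keq = 0.001465 ⇒ Q>K, reverse
Step 1:
                  L         J
  init        5.871    0.5813
  Δ          0.2433   -0.4867
  eq          6.114   0.09464
  solve Keq expr → x = -0.2433; check Q = 0.001465
Then add 0.01871 M of J.
Step 2:
                  L         J
  init        6.114    0.1134
  Δ        0.009319  -0.01864
  eq          6.124   0.09472
  solve Keq expr → x = -0.009319; check Q = 0.001465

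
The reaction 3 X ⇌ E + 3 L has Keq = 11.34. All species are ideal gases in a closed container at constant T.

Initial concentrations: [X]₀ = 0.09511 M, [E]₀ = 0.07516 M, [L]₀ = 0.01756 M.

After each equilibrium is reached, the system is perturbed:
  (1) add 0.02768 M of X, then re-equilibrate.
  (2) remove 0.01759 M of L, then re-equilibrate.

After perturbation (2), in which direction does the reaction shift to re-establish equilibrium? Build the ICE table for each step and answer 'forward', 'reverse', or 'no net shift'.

Direction: forward

Q₀ = 4.7302e-04 vs Keq = 11.34 ⇒ Q<K, forward
Step 1:
                    X           E           L
  Initial     0.09511     0.07516     0.01756
  Change      -0.0758     0.02527      0.0758
  Equil       0.01931      0.1004     0.09336
  solve Keq expr → x = 0.02527; check Q = 11.34
Then add 0.02768 M of X.
Step 2:
                    X           E           L
  Initial     0.04699      0.1004     0.09336
  Change     -0.02245    0.007485     0.02245
  Equil       0.02454      0.1079      0.1158
  solve Keq expr → x = 0.007485; check Q = 11.34
Then remove 0.01759 M of L.
Step 3:
                    X           E           L
  Initial     0.02454      0.1079     0.09822
  Change    -0.003021    0.001007    0.003021
  Equil       0.02152      0.1089      0.1012
  solve Keq expr → x = 0.001007; check Q = 11.34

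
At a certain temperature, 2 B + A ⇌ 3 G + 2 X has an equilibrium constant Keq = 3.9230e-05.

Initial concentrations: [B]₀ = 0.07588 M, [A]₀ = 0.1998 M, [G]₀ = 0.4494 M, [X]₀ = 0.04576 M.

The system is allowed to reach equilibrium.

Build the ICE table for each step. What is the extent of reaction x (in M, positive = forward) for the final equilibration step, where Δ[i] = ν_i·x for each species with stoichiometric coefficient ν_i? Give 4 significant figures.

x = -0.02213 M

Q₀ = 0.1652 vs Keq = 3.9230e-05 ⇒ Q>K, reverse
Step 1:
                    B           A           G           X
  init        0.07588      0.1998      0.4494     0.04576
  Δ           0.04426     0.02213     -0.0664    -0.04426
  eq           0.1201      0.2219       0.383    0.001496
  solve Keq expr → x = -0.02213; check Q = 3.9230e-05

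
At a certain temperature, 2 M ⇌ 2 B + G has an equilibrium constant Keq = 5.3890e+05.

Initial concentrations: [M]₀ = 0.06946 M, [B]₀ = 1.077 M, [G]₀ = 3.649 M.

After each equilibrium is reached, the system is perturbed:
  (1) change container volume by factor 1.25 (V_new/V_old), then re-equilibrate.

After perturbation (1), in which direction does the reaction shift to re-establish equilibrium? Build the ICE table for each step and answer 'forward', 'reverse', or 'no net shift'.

Q₀ = 877.3 vs Keq = 5.3890e+05 ⇒ Q<K, forward
Step 1:
                  M         B         G
  Initial   0.06946     1.077     3.649
  Change   -0.06647   0.06647   0.03324
  Equil    0.002989     1.143     3.682
  solve Keq expr → x = 0.03324; check Q = 5.3890e+05
Then change container volume by factor 1.25 (V_new/V_old).
Step 2:
                  M         B         G
  Initial  0.002391    0.9148     2.946
  Change  -2.5181e-04 2.5181e-04 1.2591e-04
  Equil    0.002139     0.915     2.946
  solve Keq expr → x = 1.2591e-04; check Q = 5.3890e+05

Direction: forward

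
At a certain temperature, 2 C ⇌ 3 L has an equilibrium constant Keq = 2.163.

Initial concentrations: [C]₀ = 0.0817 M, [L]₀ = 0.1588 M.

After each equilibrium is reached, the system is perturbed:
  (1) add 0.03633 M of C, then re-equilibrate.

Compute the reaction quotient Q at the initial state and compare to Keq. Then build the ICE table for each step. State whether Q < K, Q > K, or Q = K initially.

Q₀ = 0.5999 vs Keq = 2.163 ⇒ Q<K, forward
Step 1:
                  C         L
  init       0.0817    0.1588
  Δ        -0.02355   0.03532
  eq        0.05815    0.1941
  solve Keq expr → x = 0.01177; check Q = 2.163
Then add 0.03633 M of C.
Step 2:
                  C         L
  init      0.09448    0.1941
  Δ        -0.02136   0.03203
  eq        0.07313    0.2262
  solve Keq expr → x = 0.01068; check Q = 2.163

Q₀ = 0.5999; Q < K (proceeds forward)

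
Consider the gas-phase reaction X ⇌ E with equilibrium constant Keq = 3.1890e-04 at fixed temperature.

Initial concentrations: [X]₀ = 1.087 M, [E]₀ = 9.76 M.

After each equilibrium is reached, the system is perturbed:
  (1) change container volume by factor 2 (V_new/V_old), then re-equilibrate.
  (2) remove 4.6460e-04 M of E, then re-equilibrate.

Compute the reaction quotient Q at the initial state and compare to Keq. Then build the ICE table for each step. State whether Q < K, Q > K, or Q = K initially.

Q₀ = 8.979; Q > K (proceeds reverse)

Q₀ = 8.979 vs Keq = 3.1890e-04 ⇒ Q>K, reverse
Step 1:
                  X         E
  Initial     1.087      9.76
  Change      9.757    -9.757
  Equil       10.84  0.003458
  solve Keq expr → x = -9.757; check Q = 3.1890e-04
Then change container volume by factor 2 (V_new/V_old).
Step 2:
                  X         E
  Initial     5.422  0.001729
  Change          0         0
  Equil       5.422  0.001729
  solve Keq expr → x = 0; check Q = 3.1890e-04
Then remove 4.6460e-04 M of E.
Step 3:
                  X         E
  Initial     5.422  0.001264
  Change  -4.6445e-04 4.6445e-04
  Equil       5.421  0.001729
  solve Keq expr → x = 4.6445e-04; check Q = 3.1890e-04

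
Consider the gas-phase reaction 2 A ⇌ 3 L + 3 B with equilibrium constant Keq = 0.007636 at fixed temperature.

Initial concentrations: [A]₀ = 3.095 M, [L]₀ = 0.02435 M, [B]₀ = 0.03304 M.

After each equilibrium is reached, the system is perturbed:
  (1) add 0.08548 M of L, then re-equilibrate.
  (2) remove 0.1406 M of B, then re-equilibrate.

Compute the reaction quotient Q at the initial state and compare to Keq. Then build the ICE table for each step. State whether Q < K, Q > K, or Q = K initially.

Q₀ = 5.4362e-11; Q < K (proceeds forward)

Q₀ = 5.4362e-11 vs Keq = 0.007636 ⇒ Q<K, forward
Step 1:
                    A           L           B
  init          3.095     0.02435     0.03304
  Δ           -0.3929      0.5894      0.5894
  eq            2.702      0.6137      0.6224
  solve Keq expr → x = 0.1965; check Q = 0.007636
Then add 0.08548 M of L.
Step 2:
                    A           L           B
  init          2.702      0.6992      0.6224
  Δ           0.02638    -0.03956    -0.03956
  eq            2.728      0.6597      0.5829
  solve Keq expr → x = -0.01319; check Q = 0.007636
Then remove 0.1406 M of B.
Step 3:
                    A           L           B
  init          2.728      0.6597      0.4423
  Δ          -0.04988     0.07482     0.07482
  eq            2.679      0.7345      0.5171
  solve Keq expr → x = 0.02494; check Q = 0.007636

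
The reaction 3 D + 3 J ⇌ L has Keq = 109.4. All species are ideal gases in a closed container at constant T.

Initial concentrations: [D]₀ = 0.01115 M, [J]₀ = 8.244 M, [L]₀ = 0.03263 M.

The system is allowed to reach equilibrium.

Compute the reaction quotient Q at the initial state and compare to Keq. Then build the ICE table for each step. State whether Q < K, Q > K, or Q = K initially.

Q₀ = 42.01; Q < K (proceeds forward)

Q₀ = 42.01 vs Keq = 109.4 ⇒ Q<K, forward
Step 1:
                    D           J           L
  I           0.01115       8.244     0.03263
  C         -0.002962   -0.002962  9.8720e-04
  E          0.008188       8.241     0.03362
  solve Keq expr → x = 9.8720e-04; check Q = 109.4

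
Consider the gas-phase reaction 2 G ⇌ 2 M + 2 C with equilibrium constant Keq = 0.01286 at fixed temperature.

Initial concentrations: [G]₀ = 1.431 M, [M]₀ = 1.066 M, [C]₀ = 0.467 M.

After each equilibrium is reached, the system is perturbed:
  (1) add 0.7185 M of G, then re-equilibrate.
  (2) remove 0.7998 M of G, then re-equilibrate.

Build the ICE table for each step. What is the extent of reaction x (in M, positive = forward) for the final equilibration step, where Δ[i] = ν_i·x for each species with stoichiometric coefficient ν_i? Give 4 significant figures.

x = -0.03694 M

Q₀ = 0.121 vs Keq = 0.01286 ⇒ Q>K, reverse
Step 1:
                   G          M          C
  init         1.431      1.066      0.467
  Δ           0.2383    -0.2383    -0.2383
  eq           1.669     0.8277     0.2287
  solve Keq expr → x = -0.1191; check Q = 0.01286
Then add 0.7185 M of G.
Step 2:
                   G          M          C
  init         2.388     0.8277     0.2287
  Δ         -0.06594    0.06594    0.06594
  eq           2.322     0.8936     0.2946
  solve Keq expr → x = 0.03297; check Q = 0.01286
Then remove 0.7998 M of G.
Step 3:
                   G          M          C
  init         1.522     0.8936     0.2946
  Δ          0.07387   -0.07387   -0.07387
  eq           1.596     0.8198     0.2208
  solve Keq expr → x = -0.03694; check Q = 0.01286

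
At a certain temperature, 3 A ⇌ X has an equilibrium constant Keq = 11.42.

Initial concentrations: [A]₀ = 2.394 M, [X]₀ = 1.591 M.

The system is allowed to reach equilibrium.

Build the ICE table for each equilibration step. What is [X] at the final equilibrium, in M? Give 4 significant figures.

Q₀ = 0.116 vs Keq = 11.42 ⇒ Q<K, forward
Step 1:
                   A          X
  I            2.394      1.591
  C           -1.817     0.6056
  E           0.5772      2.197
  solve Keq expr → x = 0.6056; check Q = 11.42

[X]_eq = 2.197 M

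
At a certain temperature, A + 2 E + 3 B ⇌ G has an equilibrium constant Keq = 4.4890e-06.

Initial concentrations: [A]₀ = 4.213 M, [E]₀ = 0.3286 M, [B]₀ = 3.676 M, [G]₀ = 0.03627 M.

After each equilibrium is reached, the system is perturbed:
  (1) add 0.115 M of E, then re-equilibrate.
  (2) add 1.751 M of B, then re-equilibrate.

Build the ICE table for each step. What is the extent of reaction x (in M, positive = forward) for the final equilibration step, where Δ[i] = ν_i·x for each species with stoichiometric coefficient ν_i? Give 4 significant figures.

x = 5.8028e-04 M

Q₀ = 0.001605 vs Keq = 4.4890e-06 ⇒ Q>K, reverse
Step 1:
                   A          E          B          G
  Initial      4.213     0.3286      3.676    0.03627
  Change      0.0361    0.07221     0.1083    -0.0361
  Equil        4.249     0.4008      3.784 1.6607e-04
  solve Keq expr → x = -0.0361; check Q = 4.4890e-06
Then add 0.115 M of E.
Step 2:
                   A          E          B          G
  Initial      4.249     0.5158      3.784 1.6607e-04
  Change  -1.0866e-04 -2.1731e-04 -3.2597e-04 1.0866e-04
  Equil        4.249     0.5156      3.784 2.7472e-04
  solve Keq expr → x = 1.0866e-04; check Q = 4.4890e-06
Then add 1.751 M of B.
Step 3:
                   A          E          B          G
  Initial      4.249     0.5156      5.535 2.7472e-04
  Change  -5.8028e-04  -0.001161  -0.001741 5.8028e-04
  Equil        4.248     0.5144      5.533 8.5501e-04
  solve Keq expr → x = 5.8028e-04; check Q = 4.4890e-06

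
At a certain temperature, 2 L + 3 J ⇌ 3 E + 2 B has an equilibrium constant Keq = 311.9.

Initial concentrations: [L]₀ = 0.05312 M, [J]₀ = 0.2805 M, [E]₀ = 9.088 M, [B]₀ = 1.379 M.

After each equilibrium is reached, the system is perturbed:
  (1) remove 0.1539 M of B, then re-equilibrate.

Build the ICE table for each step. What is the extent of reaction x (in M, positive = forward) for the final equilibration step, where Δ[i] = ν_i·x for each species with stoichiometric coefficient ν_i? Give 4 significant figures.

Q₀ = 2.2920e+07 vs Keq = 311.9 ⇒ Q>K, reverse
Step 1:
                    L           J           E           B
  I           0.05312      0.2805       9.088       1.379
  C            0.6426      0.9638     -0.9638     -0.6426
  E            0.6957       1.244       8.124      0.7364
  solve Keq expr → x = -0.3213; check Q = 311.9
Then remove 0.1539 M of B.
Step 2:
                    L           J           E           B
  I            0.6957       1.244       8.124      0.5825
  C          -0.04445    -0.06667     0.06667     0.04445
  E            0.6512       1.178       8.191       0.627
  solve Keq expr → x = 0.02222; check Q = 311.9

x = 0.02222 M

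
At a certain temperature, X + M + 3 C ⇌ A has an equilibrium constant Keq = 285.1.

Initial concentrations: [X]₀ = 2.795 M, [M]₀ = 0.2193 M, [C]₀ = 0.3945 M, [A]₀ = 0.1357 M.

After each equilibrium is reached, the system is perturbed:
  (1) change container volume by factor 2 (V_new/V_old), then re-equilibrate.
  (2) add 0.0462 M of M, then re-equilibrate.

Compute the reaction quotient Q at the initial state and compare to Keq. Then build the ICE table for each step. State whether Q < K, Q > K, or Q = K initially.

Q₀ = 3.606 vs Keq = 285.1 ⇒ Q<K, forward
Step 1:
                  X         M         C         A
  Initial     2.795    0.2193    0.3945    0.1357
  Change   -0.08808  -0.08808   -0.2642   0.08808
  Equil       2.707    0.1312    0.1303    0.2238
  solve Keq expr → x = 0.08808; check Q = 285.1
Then change container volume by factor 2 (V_new/V_old).
Step 2:
                  X         M         C         A
  Initial     1.353   0.06561   0.06513    0.1119
  Change    0.02364   0.02364   0.07093  -0.02364
  Equil       1.377   0.08925    0.1361   0.08825
  solve Keq expr → x = -0.02364; check Q = 285.1
Then add 0.0462 M of M.
Step 3:
                  X         M         C         A
  Initial     1.377    0.1355    0.1361   0.08825
  Change  -0.004682 -0.004682  -0.01405  0.004682
  Equil       1.372    0.1308     0.122   0.09293
  solve Keq expr → x = 0.004682; check Q = 285.1

Q₀ = 3.606; Q < K (proceeds forward)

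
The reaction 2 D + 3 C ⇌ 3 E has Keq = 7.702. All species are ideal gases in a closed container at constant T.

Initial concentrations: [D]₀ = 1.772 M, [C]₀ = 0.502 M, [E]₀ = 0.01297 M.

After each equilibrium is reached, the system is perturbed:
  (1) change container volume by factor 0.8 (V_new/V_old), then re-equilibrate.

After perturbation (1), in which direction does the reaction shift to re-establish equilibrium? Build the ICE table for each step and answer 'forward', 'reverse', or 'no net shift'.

Q₀ = 5.4926e-06 vs Keq = 7.702 ⇒ Q<K, forward
Step 1:
                   D          C          E
  Initial      1.772      0.502    0.01297
  Change     -0.2399    -0.3599     0.3599
  Equil        1.532     0.1421     0.3729
  solve Keq expr → x = 0.12; check Q = 7.702
Then change container volume by factor 0.8 (V_new/V_old).
Step 2:
                   D          C          E
  Initial      1.915     0.1776     0.4661
  Change    -0.01199   -0.01798    0.01798
  Equil        1.903     0.1596     0.4841
  solve Keq expr → x = 0.005993; check Q = 7.702

Direction: forward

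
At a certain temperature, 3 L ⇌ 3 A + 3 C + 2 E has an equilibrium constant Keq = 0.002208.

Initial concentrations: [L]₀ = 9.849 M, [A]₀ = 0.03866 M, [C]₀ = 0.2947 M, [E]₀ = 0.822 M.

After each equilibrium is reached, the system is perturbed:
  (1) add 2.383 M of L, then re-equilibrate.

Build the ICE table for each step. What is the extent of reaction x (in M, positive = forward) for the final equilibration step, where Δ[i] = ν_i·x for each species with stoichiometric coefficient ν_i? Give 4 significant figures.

Q₀ = 1.0459e-09 vs Keq = 0.002208 ⇒ Q<K, forward
Step 1:
                   L          A          C          E
  Initial      9.849    0.03866     0.2947      0.822
  Change     -0.8186     0.8186     0.8186     0.5457
  Equil         9.03     0.8572      1.113      1.368
  solve Keq expr → x = 0.2729; check Q = 0.002208
Then add 2.383 M of L.
Step 2:
                   L          A          C          E
  Initial      11.41     0.8572      1.113      1.368
  Change    -0.09881    0.09881    0.09881    0.06588
  Equil        11.31     0.9561      1.212      1.434
  solve Keq expr → x = 0.03294; check Q = 0.002208

x = 0.03294 M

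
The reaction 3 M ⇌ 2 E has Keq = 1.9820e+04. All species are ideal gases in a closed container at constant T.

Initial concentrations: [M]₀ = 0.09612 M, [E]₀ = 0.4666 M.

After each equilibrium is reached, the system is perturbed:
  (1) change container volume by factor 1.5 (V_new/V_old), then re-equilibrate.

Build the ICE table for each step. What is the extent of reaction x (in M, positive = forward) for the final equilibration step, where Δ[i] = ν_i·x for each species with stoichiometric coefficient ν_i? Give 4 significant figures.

x = -7.4584e-04 M

Q₀ = 245.2 vs Keq = 1.9820e+04 ⇒ Q<K, forward
Step 1:
                   M          E
  Initial    0.09612     0.4666
  Change    -0.07238    0.04826
  Equil      0.02374     0.5149
  solve Keq expr → x = 0.02413; check Q = 1.9820e+04
Then change container volume by factor 1.5 (V_new/V_old).
Step 2:
                   M          E
  Initial    0.01582     0.3432
  Change    0.002238  -0.001492
  Equil      0.01806     0.3417
  solve Keq expr → x = -7.4584e-04; check Q = 1.9820e+04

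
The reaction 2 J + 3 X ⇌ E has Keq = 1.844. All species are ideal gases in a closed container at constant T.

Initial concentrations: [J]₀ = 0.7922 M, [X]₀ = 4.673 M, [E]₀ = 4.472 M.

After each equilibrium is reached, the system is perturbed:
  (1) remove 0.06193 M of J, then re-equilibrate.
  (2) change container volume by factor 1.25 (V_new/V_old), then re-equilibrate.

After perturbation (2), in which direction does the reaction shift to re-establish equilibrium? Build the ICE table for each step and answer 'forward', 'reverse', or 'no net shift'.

Direction: reverse

Q₀ = 0.06983 vs Keq = 1.844 ⇒ Q<K, forward
Step 1:
                  J         X         E
  init       0.7922     4.673     4.472
  Δ         -0.5761   -0.8641     0.288
  eq         0.2161     3.809      4.76
  solve Keq expr → x = 0.288; check Q = 1.844
Then remove 0.06193 M of J.
Step 2:
                  J         X         E
  init       0.1542     3.809      4.76
  Δ         0.05455   0.08182  -0.02727
  eq         0.2088     3.891     4.733
  solve Keq expr → x = -0.02727; check Q = 1.844
Then change container volume by factor 1.25 (V_new/V_old).
Step 3:
                  J         X         E
  init        0.167     3.113     3.786
  Δ         0.07852    0.1178  -0.03926
  eq         0.2455      3.23     3.747
  solve Keq expr → x = -0.03926; check Q = 1.844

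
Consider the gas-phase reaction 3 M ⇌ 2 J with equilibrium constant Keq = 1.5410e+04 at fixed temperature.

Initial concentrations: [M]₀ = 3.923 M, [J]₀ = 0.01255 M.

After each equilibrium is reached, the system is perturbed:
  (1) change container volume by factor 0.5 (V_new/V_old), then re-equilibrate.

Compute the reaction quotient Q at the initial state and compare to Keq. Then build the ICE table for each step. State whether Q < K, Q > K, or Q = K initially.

Q₀ = 2.6088e-06 vs Keq = 1.5410e+04 ⇒ Q<K, forward
Step 1:
                   M          J
  Initial      3.923    0.01255
  Change      -3.847      2.565
  Equil      0.07554      2.578
  solve Keq expr → x = 1.282; check Q = 1.5410e+04
Then change container volume by factor 0.5 (V_new/V_old).
Step 2:
                   M          J
  Initial     0.1511      5.155
  Change    -0.03085    0.02057
  Equil       0.1202      5.176
  solve Keq expr → x = 0.01028; check Q = 1.5410e+04

Q₀ = 2.6088e-06; Q < K (proceeds forward)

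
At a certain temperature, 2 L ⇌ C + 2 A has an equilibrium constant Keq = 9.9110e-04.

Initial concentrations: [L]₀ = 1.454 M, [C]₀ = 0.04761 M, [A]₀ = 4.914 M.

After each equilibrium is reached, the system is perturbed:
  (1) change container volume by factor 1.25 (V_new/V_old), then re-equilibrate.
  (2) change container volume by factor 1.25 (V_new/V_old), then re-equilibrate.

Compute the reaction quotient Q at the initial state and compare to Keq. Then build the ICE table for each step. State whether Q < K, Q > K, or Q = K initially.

Q₀ = 0.5438 vs Keq = 9.9110e-04 ⇒ Q>K, reverse
Step 1:
                   L          C          A
  I            1.454    0.04761      4.914
  C          0.09502   -0.04751   -0.09502
  E            1.549 1.0240e-04      4.819
  solve Keq expr → x = -0.04751; check Q = 9.9110e-04
Then change container volume by factor 1.25 (V_new/V_old).
Step 2:
                   L          C          A
  I            1.239 8.1923e-05      3.855
  C       -4.0944e-05 2.0472e-05 4.0944e-05
  E            1.239 1.0240e-04      3.855
  solve Keq expr → x = 2.0472e-05; check Q = 9.9110e-04
Then change container volume by factor 1.25 (V_new/V_old).
Step 3:
                   L          C          A
  I           0.9913 8.1916e-05      3.084
  C       -4.0936e-05 2.0468e-05 4.0936e-05
  E           0.9913 1.0238e-04      3.084
  solve Keq expr → x = 2.0468e-05; check Q = 9.9110e-04

Q₀ = 0.5438; Q > K (proceeds reverse)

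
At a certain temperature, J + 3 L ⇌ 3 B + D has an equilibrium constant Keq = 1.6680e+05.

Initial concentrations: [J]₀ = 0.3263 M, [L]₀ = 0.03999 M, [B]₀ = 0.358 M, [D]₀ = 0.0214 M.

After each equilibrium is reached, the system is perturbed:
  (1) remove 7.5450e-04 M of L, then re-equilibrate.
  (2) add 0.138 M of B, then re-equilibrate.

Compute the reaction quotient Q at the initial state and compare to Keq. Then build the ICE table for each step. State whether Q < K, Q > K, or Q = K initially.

Q₀ = 47.05; Q < K (proceeds forward)

Q₀ = 47.05 vs Keq = 1.6680e+05 ⇒ Q<K, forward
Step 1:
                  J         L         B         D
  I          0.3263   0.03999     0.358    0.0214
  C         -0.0122  -0.03659   0.03659    0.0122
  E          0.3141  0.003403    0.3946    0.0336
  solve Keq expr → x = 0.0122; check Q = 1.6680e+05
Then remove 7.5450e-04 M of L.
Step 2:
                  J         L         B         D
  I          0.3141  0.002648    0.3946    0.0336
  C       2.4631e-04 7.3892e-04 -7.3892e-04 -2.4631e-04
  E          0.3144  0.003387    0.3938   0.03335
  solve Keq expr → x = -2.4631e-04; check Q = 1.6680e+05
Then add 0.138 M of B.
Step 3:
                  J         L         B         D
  I          0.3144  0.003387    0.5318   0.03335
  C       3.8577e-04  0.001157 -0.001157 -3.8577e-04
  E          0.3147  0.004544    0.5307   0.03296
  solve Keq expr → x = -3.8577e-04; check Q = 1.6680e+05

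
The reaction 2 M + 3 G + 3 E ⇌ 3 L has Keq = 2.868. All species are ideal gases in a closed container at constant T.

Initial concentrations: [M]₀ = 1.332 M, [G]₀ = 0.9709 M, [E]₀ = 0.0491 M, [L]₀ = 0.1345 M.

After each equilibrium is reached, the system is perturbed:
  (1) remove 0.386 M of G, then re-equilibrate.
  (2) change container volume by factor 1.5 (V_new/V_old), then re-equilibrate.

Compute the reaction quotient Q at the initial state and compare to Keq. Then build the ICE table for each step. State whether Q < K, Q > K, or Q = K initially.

Q₀ = 12.66 vs Keq = 2.868 ⇒ Q>K, reverse
Step 1:
                  M         G         E         L
  init        1.332    0.9709    0.0491    0.1345
  Δ         0.01239   0.01859   0.01859  -0.01859
  eq          1.344    0.9895   0.06769    0.1159
  solve Keq expr → x = -0.006196; check Q = 2.868
Then remove 0.386 M of G.
Step 2:
                  M         G         E         L
  init        1.344    0.6035   0.06769    0.1159
  Δ         0.01353   0.02029   0.02029  -0.02029
  eq          1.358    0.6238   0.08798   0.09562
  solve Keq expr → x = -0.006765; check Q = 2.868
Then change container volume by factor 1.5 (V_new/V_old).
Step 3:
                  M         G         E         L
  init       0.9053    0.4159   0.05865   0.06375
  Δ         0.01244   0.01867   0.01867  -0.01867
  eq         0.9177    0.4345   0.07732   0.04508
  solve Keq expr → x = -0.006222; check Q = 2.868

Q₀ = 12.66; Q > K (proceeds reverse)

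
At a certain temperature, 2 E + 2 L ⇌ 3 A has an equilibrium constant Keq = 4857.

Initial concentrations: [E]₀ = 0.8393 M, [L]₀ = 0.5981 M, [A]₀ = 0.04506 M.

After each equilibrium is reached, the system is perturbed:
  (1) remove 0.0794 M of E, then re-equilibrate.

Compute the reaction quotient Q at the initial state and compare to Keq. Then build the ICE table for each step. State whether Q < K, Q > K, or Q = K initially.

Q₀ = 3.6307e-04; Q < K (proceeds forward)

Q₀ = 3.6307e-04 vs Keq = 4857 ⇒ Q<K, forward
Step 1:
                  E         L         A
  Initial    0.8393    0.5981   0.04506
  Change    -0.5563   -0.5563    0.8344
  Equil       0.283   0.04182    0.8795
  solve Keq expr → x = 0.2781; check Q = 4857
Then remove 0.0794 M of E.
Step 2:
                  E         L         A
  Initial    0.2036   0.04182    0.8795
  Change    0.01156   0.01156  -0.01735
  Equil      0.2152   0.05338    0.8621
  solve Keq expr → x = -0.005782; check Q = 4857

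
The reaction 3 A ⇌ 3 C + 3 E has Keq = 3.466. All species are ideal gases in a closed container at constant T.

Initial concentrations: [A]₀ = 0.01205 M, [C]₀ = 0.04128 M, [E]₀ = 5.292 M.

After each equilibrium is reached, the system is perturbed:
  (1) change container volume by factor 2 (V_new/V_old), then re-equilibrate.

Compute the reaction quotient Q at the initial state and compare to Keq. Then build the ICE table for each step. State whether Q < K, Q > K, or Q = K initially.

Q₀ = 5958 vs Keq = 3.466 ⇒ Q>K, reverse
Step 1:
                  A         C         E
  I         0.01205   0.04128     5.292
  C         0.02937  -0.02937  -0.02937
  E         0.04142   0.01191     5.263
  solve Keq expr → x = -0.00979; check Q = 3.466
Then change container volume by factor 2 (V_new/V_old).
Step 2:
                  A         C         E
  I         0.02071  0.005955     2.631
  C       -0.003772  0.003772  0.003772
  E         0.01694  0.009727     2.635
  solve Keq expr → x = 0.001257; check Q = 3.466

Q₀ = 5958; Q > K (proceeds reverse)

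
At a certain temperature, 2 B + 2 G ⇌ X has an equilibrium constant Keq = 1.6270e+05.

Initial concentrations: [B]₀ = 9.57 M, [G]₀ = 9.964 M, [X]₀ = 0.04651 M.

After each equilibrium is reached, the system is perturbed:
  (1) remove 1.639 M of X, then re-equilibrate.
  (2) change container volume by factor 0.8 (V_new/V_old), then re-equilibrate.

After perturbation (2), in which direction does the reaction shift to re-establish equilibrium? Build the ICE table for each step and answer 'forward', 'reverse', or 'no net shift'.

Q₀ = 5.1151e-06 vs Keq = 1.6270e+05 ⇒ Q<K, forward
Step 1:
                  B         G         X
  I            9.57     9.964   0.04651
  C          -9.557    -9.557     4.778
  E         0.01337    0.4074     4.825
  solve Keq expr → x = 4.778; check Q = 1.6270e+05
Then remove 1.639 M of X.
Step 2:
                  B         G         X
  I         0.01337    0.4074     3.186
  C       -0.002438 -0.002438  0.001219
  E         0.01093    0.4049     3.187
  solve Keq expr → x = 0.001219; check Q = 1.6270e+05
Then change container volume by factor 0.8 (V_new/V_old).
Step 3:
                  B         G         X
  I         0.01366    0.5062     3.984
  C        -0.00381  -0.00381  0.001905
  E        0.009853    0.5024     3.986
  solve Keq expr → x = 0.001905; check Q = 1.6270e+05

Direction: forward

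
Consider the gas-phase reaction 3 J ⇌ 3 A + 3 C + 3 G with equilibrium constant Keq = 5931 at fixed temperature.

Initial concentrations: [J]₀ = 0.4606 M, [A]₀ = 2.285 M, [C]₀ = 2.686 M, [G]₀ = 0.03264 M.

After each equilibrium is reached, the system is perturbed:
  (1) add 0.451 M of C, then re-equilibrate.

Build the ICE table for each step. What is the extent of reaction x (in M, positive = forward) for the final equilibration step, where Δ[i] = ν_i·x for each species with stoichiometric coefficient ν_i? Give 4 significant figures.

x = -0.004634 M

Q₀ = 0.08227 vs Keq = 5931 ⇒ Q<K, forward
Step 1:
                   J          A          C          G
  I           0.4606      2.285      2.686    0.03264
  C          -0.3122     0.3122     0.3122     0.3122
  E           0.1484      2.597      2.998     0.3449
  solve Keq expr → x = 0.1041; check Q = 5931
Then add 0.451 M of C.
Step 2:
                   J          A          C          G
  I           0.1484      2.597      3.449     0.3449
  C           0.0139    -0.0139    -0.0139    -0.0139
  E           0.1623      2.583      3.435      0.331
  solve Keq expr → x = -0.004634; check Q = 5931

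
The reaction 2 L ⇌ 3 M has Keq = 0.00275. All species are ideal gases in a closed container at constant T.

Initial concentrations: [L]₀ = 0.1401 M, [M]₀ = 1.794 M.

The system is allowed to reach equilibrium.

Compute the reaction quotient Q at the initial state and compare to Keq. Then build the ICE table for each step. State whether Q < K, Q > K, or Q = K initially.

Q₀ = 294.2; Q > K (proceeds reverse)

Q₀ = 294.2 vs Keq = 0.00275 ⇒ Q>K, reverse
Step 1:
                   L          M
  init        0.1401      1.794
  Δ            1.089     -1.633
  eq           1.229     0.1607
  solve Keq expr → x = -0.5444; check Q = 0.00275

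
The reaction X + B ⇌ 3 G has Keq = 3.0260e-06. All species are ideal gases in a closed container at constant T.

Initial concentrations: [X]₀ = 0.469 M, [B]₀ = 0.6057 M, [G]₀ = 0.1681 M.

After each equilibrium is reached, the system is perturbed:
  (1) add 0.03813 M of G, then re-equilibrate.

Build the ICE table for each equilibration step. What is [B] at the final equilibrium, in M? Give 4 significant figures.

Q₀ = 0.01672 vs Keq = 3.0260e-06 ⇒ Q>K, reverse
Step 1:
                  X         B         G
  init        0.469    0.6057    0.1681
  Δ         0.05266   0.05266    -0.158
  eq         0.5217    0.6584   0.01013
  solve Keq expr → x = -0.05266; check Q = 3.0260e-06
Then add 0.03813 M of G.
Step 2:
                  X         B         G
  init       0.5217    0.6584   0.04826
  Δ         0.01266   0.01266  -0.03798
  eq         0.5343     0.671   0.01028
  solve Keq expr → x = -0.01266; check Q = 3.0260e-06

[B]_eq = 0.671 M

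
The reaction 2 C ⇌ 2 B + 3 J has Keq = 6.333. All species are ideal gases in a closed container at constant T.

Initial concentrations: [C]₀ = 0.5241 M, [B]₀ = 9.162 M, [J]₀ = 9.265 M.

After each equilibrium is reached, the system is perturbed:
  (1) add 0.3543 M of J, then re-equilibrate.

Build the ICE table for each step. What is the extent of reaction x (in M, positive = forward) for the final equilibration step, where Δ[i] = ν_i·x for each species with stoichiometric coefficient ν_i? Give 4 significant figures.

x = -0.08438 M

Q₀ = 2.4305e+05 vs Keq = 6.333 ⇒ Q>K, reverse
Step 1:
                  C         B         J
  init       0.5241     9.162     9.265
  Δ           4.777    -4.777    -7.165
  eq          5.301     4.385       2.1
  solve Keq expr → x = -2.388; check Q = 6.333
Then add 0.3543 M of J.
Step 2:
                  C         B         J
  init        5.301     4.385     2.454
  Δ          0.1688   -0.1688   -0.2531
  eq           5.47     4.216     2.201
  solve Keq expr → x = -0.08438; check Q = 6.333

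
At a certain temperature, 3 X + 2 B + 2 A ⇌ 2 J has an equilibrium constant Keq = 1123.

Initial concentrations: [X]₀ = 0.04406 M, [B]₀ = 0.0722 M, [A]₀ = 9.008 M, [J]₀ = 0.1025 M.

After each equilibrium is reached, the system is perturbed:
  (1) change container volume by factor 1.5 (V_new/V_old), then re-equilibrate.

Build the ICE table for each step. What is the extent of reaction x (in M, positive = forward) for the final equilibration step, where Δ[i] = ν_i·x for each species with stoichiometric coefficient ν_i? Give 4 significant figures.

x = -0.004275 M

Q₀ = 290.4 vs Keq = 1123 ⇒ Q<K, forward
Step 1:
                  X         B         A         J
  init      0.04406    0.0722     9.008    0.1025
  Δ        -0.01209 -0.008062 -0.008062  0.008062
  eq        0.03197   0.06414         9    0.1106
  solve Keq expr → x = 0.004031; check Q = 1123
Then change container volume by factor 1.5 (V_new/V_old).
Step 2:
                  X         B         A         J
  init      0.02131   0.04276         6   0.07371
  Δ         0.01282   0.00855   0.00855  -0.00855
  eq        0.03414   0.05131     6.009   0.06516
  solve Keq expr → x = -0.004275; check Q = 1123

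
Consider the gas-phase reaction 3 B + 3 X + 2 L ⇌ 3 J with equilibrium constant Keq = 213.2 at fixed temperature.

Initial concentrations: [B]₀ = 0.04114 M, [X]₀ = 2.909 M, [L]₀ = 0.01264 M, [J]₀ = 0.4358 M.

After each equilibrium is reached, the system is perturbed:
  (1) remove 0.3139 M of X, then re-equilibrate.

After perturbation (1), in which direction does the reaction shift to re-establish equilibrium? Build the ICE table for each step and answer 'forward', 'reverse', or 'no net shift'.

Direction: reverse

Q₀ = 3.0223e+05 vs Keq = 213.2 ⇒ Q>K, reverse
Step 1:
                  B         X         L         J
  Initial   0.04114     2.909   0.01264    0.4358
  Change    0.08041   0.08041   0.05361  -0.08041
  Equil      0.1215     2.989   0.06625    0.3554
  solve Keq expr → x = -0.0268; check Q = 213.2
Then remove 0.3139 M of X.
Step 2:
                  B         X         L         J
  Initial    0.1215     2.676   0.06625    0.3554
  Change   0.006253  0.006253  0.004169 -0.006253
  Equil      0.1278     2.682   0.07041    0.3491
  solve Keq expr → x = -0.002084; check Q = 213.2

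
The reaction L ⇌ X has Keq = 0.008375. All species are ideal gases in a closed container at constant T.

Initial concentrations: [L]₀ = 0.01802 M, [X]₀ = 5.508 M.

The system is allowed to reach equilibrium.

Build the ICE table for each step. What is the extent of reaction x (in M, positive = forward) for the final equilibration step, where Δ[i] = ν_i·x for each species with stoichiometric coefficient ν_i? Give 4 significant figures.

x = -5.462 M

Q₀ = 305.7 vs Keq = 0.008375 ⇒ Q>K, reverse
Step 1:
                    L           X
  Initial     0.01802       5.508
  Change        5.462      -5.462
  Equil          5.48      0.0459
  solve Keq expr → x = -5.462; check Q = 0.008375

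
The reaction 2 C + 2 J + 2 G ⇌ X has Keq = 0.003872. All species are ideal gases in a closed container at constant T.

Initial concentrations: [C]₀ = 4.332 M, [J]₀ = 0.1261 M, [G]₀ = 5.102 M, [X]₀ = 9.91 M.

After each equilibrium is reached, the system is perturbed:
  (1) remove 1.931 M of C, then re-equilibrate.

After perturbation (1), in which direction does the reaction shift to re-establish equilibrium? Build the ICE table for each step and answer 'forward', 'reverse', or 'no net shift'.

Q₀ = 1.276 vs Keq = 0.003872 ⇒ Q>K, reverse
Step 1:
                   C          J          G          X
  I            4.332     0.1261      5.102       9.91
  C            1.253      1.253      1.253    -0.6267
  E            5.585      1.379      6.355      9.283
  solve Keq expr → x = -0.6267; check Q = 0.003872
Then remove 1.931 M of C.
Step 2:
                   C          J          G          X
  I            3.654      1.379      6.355      9.283
  C           0.3937     0.3937     0.3937    -0.1969
  E            4.048      1.773      6.749      9.086
  solve Keq expr → x = -0.1969; check Q = 0.003872

Direction: reverse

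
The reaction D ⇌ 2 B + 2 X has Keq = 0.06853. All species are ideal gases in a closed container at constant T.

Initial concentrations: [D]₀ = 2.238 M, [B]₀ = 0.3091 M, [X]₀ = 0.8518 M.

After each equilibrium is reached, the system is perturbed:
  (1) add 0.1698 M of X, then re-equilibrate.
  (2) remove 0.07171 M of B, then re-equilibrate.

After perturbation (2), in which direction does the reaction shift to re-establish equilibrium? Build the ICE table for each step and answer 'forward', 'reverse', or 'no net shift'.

Q₀ = 0.03098 vs Keq = 0.06853 ⇒ Q<K, forward
Step 1:
                   D          B          X
  I            2.238     0.3091     0.8518
  C         -0.04923    0.09846    0.09846
  E            2.189     0.4076     0.9503
  solve Keq expr → x = 0.04923; check Q = 0.06853
Then add 0.1698 M of X.
Step 2:
                   D          B          X
  I            2.189     0.4076       1.12
  C          0.02267   -0.04534   -0.04534
  E            2.211     0.3622      1.075
  solve Keq expr → x = -0.02267; check Q = 0.06853
Then remove 0.07171 M of B.
Step 3:
                   D          B          X
  I            2.211     0.2905      1.075
  C         -0.02636    0.05271    0.05271
  E            2.185     0.3432      1.127
  solve Keq expr → x = 0.02636; check Q = 0.06853

Direction: forward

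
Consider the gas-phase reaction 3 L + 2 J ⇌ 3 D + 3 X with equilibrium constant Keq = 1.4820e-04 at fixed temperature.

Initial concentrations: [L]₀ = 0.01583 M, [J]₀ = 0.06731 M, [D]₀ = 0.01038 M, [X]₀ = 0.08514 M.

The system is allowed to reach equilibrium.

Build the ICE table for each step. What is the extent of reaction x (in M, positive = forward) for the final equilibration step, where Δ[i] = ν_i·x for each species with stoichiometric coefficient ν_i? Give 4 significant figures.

x = -0.002534 M

Q₀ = 0.03841 vs Keq = 1.4820e-04 ⇒ Q>K, reverse
Step 1:
                   L          J          D          X
  I          0.01583    0.06731    0.01038    0.08514
  C         0.007602   0.005068  -0.007602  -0.007602
  E          0.02343    0.07238   0.002778    0.07754
  solve Keq expr → x = -0.002534; check Q = 1.4820e-04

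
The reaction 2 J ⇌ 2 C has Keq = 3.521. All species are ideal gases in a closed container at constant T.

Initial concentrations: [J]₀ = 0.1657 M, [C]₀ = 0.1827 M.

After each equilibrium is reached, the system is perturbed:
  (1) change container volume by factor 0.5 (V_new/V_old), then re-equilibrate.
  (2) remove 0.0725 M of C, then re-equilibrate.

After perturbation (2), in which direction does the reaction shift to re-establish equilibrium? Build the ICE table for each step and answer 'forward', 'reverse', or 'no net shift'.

Direction: forward

Q₀ = 1.216 vs Keq = 3.521 ⇒ Q<K, forward
Step 1:
                   J          C
  init        0.1657     0.1827
  Δ         -0.04458    0.04458
  eq          0.1211     0.2273
  solve Keq expr → x = 0.02229; check Q = 3.521
Then change container volume by factor 0.5 (V_new/V_old).
Step 2:
                   J          C
  init        0.2422     0.4546
  Δ                0          0
  eq          0.2422     0.4546
  solve Keq expr → x = 0; check Q = 3.521
Then remove 0.0725 M of C.
Step 3:
                   J          C
  init        0.2422     0.3821
  Δ          -0.0252     0.0252
  eq           0.217     0.4073
  solve Keq expr → x = 0.0126; check Q = 3.521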